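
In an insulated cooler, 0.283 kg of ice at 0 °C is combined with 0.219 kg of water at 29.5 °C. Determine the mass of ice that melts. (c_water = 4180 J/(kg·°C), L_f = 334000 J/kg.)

Water can give up m c ΔT = 0.219·4180·29.5 = 27005 J before reaching 0 °C.
Fully melting the ice requires m_ice L_f = 0.283·334000 = 94522 J.
Since 27005 < 94522 J, not all the ice melts; equilibrium is at 0 °C.
Mass melted = 27005/334000 ≈ 0.08085 kg.

m_melted ≈ 0.0809 kg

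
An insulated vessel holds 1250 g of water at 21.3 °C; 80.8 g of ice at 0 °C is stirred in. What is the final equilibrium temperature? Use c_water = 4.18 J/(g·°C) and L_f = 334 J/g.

T_f ≈ 15.2 °C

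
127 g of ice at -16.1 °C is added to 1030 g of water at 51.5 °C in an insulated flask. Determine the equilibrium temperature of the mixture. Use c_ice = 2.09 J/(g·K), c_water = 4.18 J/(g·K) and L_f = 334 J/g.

Sum of m c ΔT and latent-heat terms is zero:
warm ice to 0 °C: 127·2.09·(0 − (-16.1)) = 4273.4
  melt ice: 127·334 = 42418
  warm the meltwater: 530.86 T
  water: 4305.4(T − 51.5)
4836.3 T = 221728 − 46691 = 175037
T ≈ 36.19 °C. Since T > 0 °C, the all-ice-melts assumption holds.

T_f ≈ 36.2 °C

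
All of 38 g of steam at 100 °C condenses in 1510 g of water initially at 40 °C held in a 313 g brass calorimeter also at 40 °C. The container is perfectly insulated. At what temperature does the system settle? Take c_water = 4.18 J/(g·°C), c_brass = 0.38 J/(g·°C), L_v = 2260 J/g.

T_f ≈ 54.5 °C

Taking heat into each body as positive, Σ m c ΔT = 0:
latent heat released on condensation: 38·2260 = 85880
  condensate cools 100→T: 38·4.18·(T − 100) = 158.84(T − 100)
  original water: 6311.8(T − 40)
  brass cup: 313·0.38·(T − 40) = 118.94(T − 40)
6589.6 T = 85880 + 15884 + 257230 = 358994
T ≈ 54.48 °C — below 100 °C, confirming all the steam condensed.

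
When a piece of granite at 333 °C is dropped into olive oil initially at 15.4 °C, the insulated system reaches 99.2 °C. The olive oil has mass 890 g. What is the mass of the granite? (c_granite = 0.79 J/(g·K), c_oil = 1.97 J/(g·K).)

m ≈ 795 g

Heat gained plus heat lost sum to zero:
m·0.79·(99.2 − 333) + 890·1.97·(99.2 − 15.4) = 0
-184.7 m = -146927
m = -146927/-184.7 ≈ 795.5 g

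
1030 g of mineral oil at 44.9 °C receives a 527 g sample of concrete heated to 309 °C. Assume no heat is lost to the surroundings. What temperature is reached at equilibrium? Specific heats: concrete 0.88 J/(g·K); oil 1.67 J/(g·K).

T_f ≈ 101.0 °C

Set heat shed by the hot body equal to heat absorbed by the cold body:
527·0.88·(309 − T) = 1030·1.67·(T − 44.9)
463.76(309 − T) = 1720.1(T − 44.9)
2183.9 T = 220534  ⇒  T ≈ 100.98 °C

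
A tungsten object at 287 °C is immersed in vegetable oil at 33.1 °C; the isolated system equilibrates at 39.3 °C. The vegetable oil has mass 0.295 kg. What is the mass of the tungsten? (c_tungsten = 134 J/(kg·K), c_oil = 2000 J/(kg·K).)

Net heat exchanged in the isolated system is zero:
m×134×(39.3 − 287) + 0.295×2000×(39.3 − 33.1) = 0
-33192 m = -3658
m = -3658/-33192 ≈ 0.1102 kg

m ≈ 0.11 kg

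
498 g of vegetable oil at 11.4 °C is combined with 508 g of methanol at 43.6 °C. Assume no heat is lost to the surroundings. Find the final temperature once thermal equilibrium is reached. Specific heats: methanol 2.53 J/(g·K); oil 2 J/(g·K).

T_f ≈ 29.5 °C

Conservation of energy gives ΣQ = 0:
508·2.53·(T − 43.6) + 498·2·(T − 11.4) = 0
2281.2 T = 67391
T = 67391 / 2281.2 = 29.5 °C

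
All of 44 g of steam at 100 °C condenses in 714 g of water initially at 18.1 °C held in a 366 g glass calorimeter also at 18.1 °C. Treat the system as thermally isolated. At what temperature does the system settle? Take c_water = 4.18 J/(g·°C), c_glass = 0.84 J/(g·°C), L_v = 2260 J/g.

T_f ≈ 51.0 °C

Conservation of energy gives ΣQ = 0:
condense steam: −44×2260 = −99440; condensate cools 100→T: 44×4.18×(T − 100) = 183.92(T − 100); water warms: 714×4.18×(T − 18.1) = 2984.5(T − 18.1); glass cup: 366×0.84×(T − 18.1) = 307.44(T − 18.1)
3475.9 T = 99440 + 18392 + 59584 = 177416
T ≈ 51.04 °C (< 100 °C, so full condensation is consistent).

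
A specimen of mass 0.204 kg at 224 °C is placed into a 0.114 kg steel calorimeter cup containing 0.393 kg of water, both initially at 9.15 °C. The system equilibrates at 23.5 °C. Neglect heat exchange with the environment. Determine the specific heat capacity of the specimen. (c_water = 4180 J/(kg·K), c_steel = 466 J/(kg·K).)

c ≈ 595 J/(kg·K)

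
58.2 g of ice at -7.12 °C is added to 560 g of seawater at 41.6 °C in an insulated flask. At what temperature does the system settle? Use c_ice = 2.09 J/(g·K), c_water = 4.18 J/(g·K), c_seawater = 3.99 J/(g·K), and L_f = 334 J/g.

T_f ≈ 29.3 °C

Energy balance with sensible and latent terms:
ice -7.12→0 °C: 58.2×2.09×7.12 = 866.06
  latent heat to melt: 58.2×334 = 19439
  meltwater 0→T: 58.2×4.18×T = 243.28 T
  seawater cools: 560×3.99×(T − 41.6) = 2234.4(T − 41.6)
2477.7 T = 92951 − 20305 = 72646
T ≈ 29.32 °C (positive, so assuming full melt was valid).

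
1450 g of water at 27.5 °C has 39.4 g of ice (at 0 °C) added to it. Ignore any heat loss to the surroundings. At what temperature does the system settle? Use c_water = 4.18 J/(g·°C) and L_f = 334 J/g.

Net heat exchanged in the isolated system is zero:
fusion: m_ice L_f = 39.4·334 = 13160
  warm the meltwater: 164.69 T
  water: 6061(T − 27.5)
6225.7 T = 166678 − 13160 = 153518
T ≈ 24.66 °C (positive, so assuming full melt was valid).

T_f ≈ 24.7 °C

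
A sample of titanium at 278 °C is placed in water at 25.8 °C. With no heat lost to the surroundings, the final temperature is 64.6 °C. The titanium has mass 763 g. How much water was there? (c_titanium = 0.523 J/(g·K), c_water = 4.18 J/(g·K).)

m ≈ 525 g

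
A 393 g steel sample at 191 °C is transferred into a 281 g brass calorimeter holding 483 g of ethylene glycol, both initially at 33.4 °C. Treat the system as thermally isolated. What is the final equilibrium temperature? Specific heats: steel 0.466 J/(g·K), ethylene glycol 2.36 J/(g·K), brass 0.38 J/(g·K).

Taking heat into each body as positive, Σ m c ΔT = 0:
393·0.466·(T − 191) + 483·2.36·(T − 33.4) + 281·0.38·(T − 33.4) = 0
183.14(T − 191) + 1139.9(T − 33.4) + 106.78(T − 33.4) = 0
1429.8 T = 76618
T = 76618 / 1429.8 = 53.6 °C

T_f ≈ 53.6 °C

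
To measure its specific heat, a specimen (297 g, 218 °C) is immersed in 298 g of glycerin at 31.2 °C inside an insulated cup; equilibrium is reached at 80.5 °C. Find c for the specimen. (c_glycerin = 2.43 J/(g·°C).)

c ≈ 0.874 J/(g·°C)

Energy conservation, ΣQ = 0:
297×c×(80.5 − 218) + 298×2.43×(80.5 − 31.2) = 0
-40838 c = -35700
c = -35700/-40838 ≈ 0.8742 J/(g·°C)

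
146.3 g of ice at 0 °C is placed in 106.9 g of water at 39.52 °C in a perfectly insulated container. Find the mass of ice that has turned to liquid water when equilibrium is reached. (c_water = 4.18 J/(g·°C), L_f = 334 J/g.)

m_melted ≈ 52.9 g

Water can give up m c ΔT = 106.9×4.18×39.52 = 17659 J before reaching 0 °C.
Fully melting the ice requires m_ice L_f = 146.3×334 = 48864 J.
Since 17659 < 48864 J, not all the ice melts; equilibrium is at 0 °C.
m_melted×334 = 17659  ⇒  m_melted ≈ 52.87 g.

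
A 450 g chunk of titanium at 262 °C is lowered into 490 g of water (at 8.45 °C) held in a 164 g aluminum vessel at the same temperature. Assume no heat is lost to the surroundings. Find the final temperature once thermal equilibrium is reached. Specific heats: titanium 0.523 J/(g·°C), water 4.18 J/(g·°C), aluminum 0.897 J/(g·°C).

T_f ≈ 33.0 °C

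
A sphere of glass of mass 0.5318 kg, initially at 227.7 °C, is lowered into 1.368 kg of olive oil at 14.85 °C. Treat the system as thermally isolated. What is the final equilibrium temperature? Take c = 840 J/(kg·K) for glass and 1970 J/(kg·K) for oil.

T_f ≈ 45.1 °C

Heat lost by the glass equals heat gained by the oil:
0.5318*840*(227.7 − T) = 1.368*1970*(T − 14.85)
446.71(227.7 − T) = 2695(T − 14.85)
3141.7 T = 141736  ⇒  T ≈ 45.11 °C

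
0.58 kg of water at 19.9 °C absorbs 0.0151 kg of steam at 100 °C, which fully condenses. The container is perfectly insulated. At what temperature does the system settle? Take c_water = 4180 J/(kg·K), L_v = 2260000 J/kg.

Energy balance with sensible and latent terms:
latent heat released on condensation: 0.0151·2260000 = 34126
  condensate cools 100→T: 0.0151·4180·(T − 100) = 63.12(T − 100)
  original water: 2424.4(T − 19.9)
2487.5 T = 34126 + 6311.8 + 48246 = 88683
T ≈ 35.65 °C — below 100 °C, confirming all the steam condensed.

T_f ≈ 35.7 °C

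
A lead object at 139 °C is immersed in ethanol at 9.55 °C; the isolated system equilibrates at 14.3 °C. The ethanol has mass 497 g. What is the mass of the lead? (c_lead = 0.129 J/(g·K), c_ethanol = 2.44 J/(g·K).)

m ≈ 358 g

Heat lost by the lead = heat gained by the ethanol:
m×0.129×(139 − 14.3) = 497×2.44×(14.3 − 9.55)
16.09 m = 5760.2  ⇒  m ≈ 358.1 g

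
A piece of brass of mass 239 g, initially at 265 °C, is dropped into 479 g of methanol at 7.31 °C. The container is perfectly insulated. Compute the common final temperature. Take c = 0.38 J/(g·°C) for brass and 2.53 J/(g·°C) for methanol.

T_f ≈ 25.3 °C

Heat gained plus heat lost sum to zero:
239*0.38*(T − 265) + 479*2.53*(T − 7.31) = 0
1302.7 T = 32926
T = 32926 / 1302.7 = 25.3 °C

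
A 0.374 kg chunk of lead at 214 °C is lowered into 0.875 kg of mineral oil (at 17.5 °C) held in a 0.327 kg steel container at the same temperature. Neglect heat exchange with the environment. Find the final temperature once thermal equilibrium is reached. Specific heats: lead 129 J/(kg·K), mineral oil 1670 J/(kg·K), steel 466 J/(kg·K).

Setting the total heat transfer to zero:
0.374·129·(T − 214) + 0.875·1670·(T − 17.5) + 0.327·466·(T − 17.5) = 0
48.25(T − 214) + 1461.2(T − 17.5) + 152.38(T − 17.5) = 0
1661.9 T = 38563
T ≈ 23.20 °C

T_f ≈ 23.2 °C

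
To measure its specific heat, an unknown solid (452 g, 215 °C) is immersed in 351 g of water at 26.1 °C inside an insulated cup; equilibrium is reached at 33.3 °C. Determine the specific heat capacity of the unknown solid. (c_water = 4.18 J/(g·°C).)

Energy conservation, ΣQ = 0:
452·c·(33.3 − 215) + 351·4.18·(33.3 − 26.1) = 0
-82128 c = -10564
c = -10564/-82128 ≈ 0.1286 J/(g·°C)

c ≈ 0.129 J/(g·°C)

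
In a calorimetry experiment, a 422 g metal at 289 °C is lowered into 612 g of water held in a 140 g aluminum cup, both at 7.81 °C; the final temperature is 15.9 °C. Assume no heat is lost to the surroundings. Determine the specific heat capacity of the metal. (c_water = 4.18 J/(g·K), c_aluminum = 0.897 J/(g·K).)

Energy conservation, ΣQ = 0:
422×c×(15.9 − 289) + 612×4.18×(15.9 − 7.81) + 140×0.897×(15.9 − 7.81) = 0
-115248 c = -21711
c = -21711/-115248 ≈ 0.1884 J/(g·K)

c ≈ 0.188 J/(g·K)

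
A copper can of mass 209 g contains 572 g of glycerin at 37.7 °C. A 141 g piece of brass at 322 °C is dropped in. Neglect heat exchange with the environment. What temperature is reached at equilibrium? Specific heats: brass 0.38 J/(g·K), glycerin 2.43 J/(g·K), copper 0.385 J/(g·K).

Conservation of energy gives ΣQ = 0:
141*0.38*(T − 322) + 572*2.43*(T − 37.7) + 209*0.385*(T − 37.7) = 0
53.58(T − 322) + 1390(T − 37.7) + 80.47(T − 37.7) = 0
(53.58 + 1390 + 80.47) T = 53.58*322 + 1390*37.7 + 80.47*37.7
T ≈ 47.70 °C

T_f ≈ 47.7 °C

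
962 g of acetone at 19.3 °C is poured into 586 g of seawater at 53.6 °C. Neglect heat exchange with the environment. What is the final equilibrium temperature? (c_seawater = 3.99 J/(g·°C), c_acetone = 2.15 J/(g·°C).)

T_f ≈ 37.5 °C

Let T be the final temperature. ΣQ_i = 0:
586·3.99·(T − 53.6) + 962·2.15·(T − 19.3) = 0
(2338.1 + 2068.3) T = 2338.1·53.6 + 2068.3·19.3
T = 165242 / 4406.4 = 37.5 °C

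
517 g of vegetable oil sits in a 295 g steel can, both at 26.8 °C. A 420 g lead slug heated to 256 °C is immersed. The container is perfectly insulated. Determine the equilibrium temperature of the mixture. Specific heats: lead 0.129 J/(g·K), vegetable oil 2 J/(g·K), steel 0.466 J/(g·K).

Setting the total heat transfer to zero:
420·0.129·(T − 256) + 517·2·(T − 26.8) + 295·0.466·(T − 26.8) = 0
(54.18 + 1034 + 137.47) T = 54.18·256 + 1034·26.8 + 137.47·26.8
T ≈ 36.93 °C

T_f ≈ 36.9 °C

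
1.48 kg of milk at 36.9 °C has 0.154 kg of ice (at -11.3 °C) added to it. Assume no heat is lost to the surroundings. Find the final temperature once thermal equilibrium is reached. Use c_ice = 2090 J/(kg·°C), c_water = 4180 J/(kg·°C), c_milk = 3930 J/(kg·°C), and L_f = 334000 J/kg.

Conservation of energy gives ΣQ = 0:
ice -11.3→0 °C: 0.154×2090×11.3 = 3637; melt ice: 0.154×334000 = 51436; meltwater 0→T: 0.154×4180×T = 643.72 T; milk cools: 1.48×3930×(T − 36.9) = 5816.4(T − 36.9)
6460.1 T = 214625 − 55073 = 159552
T ≈ 24.70 °C (positive, so assuming full melt was valid).

T_f ≈ 24.7 °C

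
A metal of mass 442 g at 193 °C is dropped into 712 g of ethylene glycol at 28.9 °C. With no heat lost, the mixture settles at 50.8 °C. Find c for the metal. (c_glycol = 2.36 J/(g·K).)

c ≈ 0.585 J/(g·K)

Taking heat into each body as positive, Σ m c ΔT = 0:
442·c·(50.8 − 193) + 712·2.36·(50.8 − 28.9) = 0
-62852 c = -36799
c = -36799/-62852 ≈ 0.5855 J/(g·K)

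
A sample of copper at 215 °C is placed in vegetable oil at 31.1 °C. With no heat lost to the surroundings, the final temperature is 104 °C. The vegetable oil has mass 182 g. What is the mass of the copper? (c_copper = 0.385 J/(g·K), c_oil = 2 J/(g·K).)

m ≈ 621 g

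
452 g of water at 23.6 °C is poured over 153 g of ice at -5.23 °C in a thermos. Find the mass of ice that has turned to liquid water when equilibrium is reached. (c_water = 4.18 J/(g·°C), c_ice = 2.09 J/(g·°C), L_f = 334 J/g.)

Heat available from the water dropping to 0 °C: 452·4.18·23.6 = 44589 J.
Warming the ice to 0 °C takes 153·2.09·5.23 = 1672.4 J, leaving 42916 J for melting.
Melting all 153 g of ice would need 153·334 = 51102 J.
Since 42916 < 51102 J, not all the ice melts; equilibrium is at 0 °C.
Mass melted = 42916/334 ≈ 128.5 g.

m_melted ≈ 128 g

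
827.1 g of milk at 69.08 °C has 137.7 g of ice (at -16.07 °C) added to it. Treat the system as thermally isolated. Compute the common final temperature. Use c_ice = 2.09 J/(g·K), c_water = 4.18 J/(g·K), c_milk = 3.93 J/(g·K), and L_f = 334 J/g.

Energy conservation, ΣQ = 0:
ice -16.07→0 °C: 137.7×2.09×16.07 = 4624.8; melt ice: 137.7×334 = 45992; warm the meltwater: 575.59 T; milk cools: 827.1×3.93×(T − 69.08) = 3250.5(T − 69.08)
3826.1 T = 224545 − 50617 = 173928
T ≈ 45.46 °C (positive, so assuming full melt was valid).

T_f ≈ 45.5 °C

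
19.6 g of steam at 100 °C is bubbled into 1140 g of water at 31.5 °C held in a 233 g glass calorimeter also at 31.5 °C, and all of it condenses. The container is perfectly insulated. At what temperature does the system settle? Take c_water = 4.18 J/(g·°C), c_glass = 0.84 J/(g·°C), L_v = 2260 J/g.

Net heat exchanged in the isolated system is zero:
steam→water at 100 °C releases m L_v = 19.6·2260 = 44296; condensate cools 100→T: 19.6·4.18·(T − 100) = 81.93(T − 100); water warms: 1140·4.18·(T − 31.5) = 4765.2(T − 31.5); cup: 195.72(T − 31.5)
5042.8 T = 44296 + 8192.8 + 156269 = 208758
T ≈ 41.40 °C, under the boiling point, so the assumption holds.

T_f ≈ 41.4 °C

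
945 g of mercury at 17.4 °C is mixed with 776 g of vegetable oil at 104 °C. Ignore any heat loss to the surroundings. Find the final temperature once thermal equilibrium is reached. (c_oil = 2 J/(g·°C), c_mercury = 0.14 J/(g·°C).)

T_f ≈ 97.2 °C

|Q_oil| = |Q_mercury|:
776·2·(104 − T) = 945·0.14·(T − 17.4)
1552(104 − T) = 132.3(T − 17.4)
1684.3 T = 163710  ⇒  T ≈ 97.20 °C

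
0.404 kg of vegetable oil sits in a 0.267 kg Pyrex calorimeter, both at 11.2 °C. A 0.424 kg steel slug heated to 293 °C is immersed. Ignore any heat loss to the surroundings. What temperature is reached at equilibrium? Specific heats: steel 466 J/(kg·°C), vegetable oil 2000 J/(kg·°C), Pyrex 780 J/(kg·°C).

T_f ≈ 57.1 °C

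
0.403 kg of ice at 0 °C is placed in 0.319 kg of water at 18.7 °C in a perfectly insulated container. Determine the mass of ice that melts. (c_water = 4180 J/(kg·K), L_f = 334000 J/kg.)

Heat available from the water dropping to 0 °C: 0.319·4180·18.7 = 24935 J.
Fully melting the ice requires m_ice L_f = 0.403·334000 = 134602 J.
That's not enough to melt it all — equilibrium is at 0 °C with ice remaining.
Mass melted = 24935/334000 ≈ 0.07466 kg.

m_melted ≈ 0.0747 kg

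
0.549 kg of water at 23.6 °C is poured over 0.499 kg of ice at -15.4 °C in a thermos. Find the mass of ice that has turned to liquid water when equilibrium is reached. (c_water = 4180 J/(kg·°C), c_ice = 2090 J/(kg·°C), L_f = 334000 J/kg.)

Water can give up m c ΔT = 0.549·4180·23.6 = 54158 J before reaching 0 °C.
Of that, 0.499·2090·15.4 = 16061 J goes to bring the ice to 0 °C, leaving 38097 J.
Melting all 0.499 kg of ice would need 0.499·334000 = 166666 J.
Since 38097 < 166666 J, not all the ice melts; equilibrium is at 0 °C.
Mass melted = 38097/334000 ≈ 0.1141 kg.

m_melted ≈ 0.114 kg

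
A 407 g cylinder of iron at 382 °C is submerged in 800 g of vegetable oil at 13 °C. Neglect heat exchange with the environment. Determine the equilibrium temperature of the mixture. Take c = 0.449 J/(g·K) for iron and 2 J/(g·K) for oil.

T_f ≈ 50.8 °C

Energy conservation, ΣQ = 0:
407·0.449·(T − 382) + 800·2·(T − 13) = 0
(182.74 + 1600) T = 182.74·382 + 1600·13
T = 90608 / 1782.7 = 50.8 °C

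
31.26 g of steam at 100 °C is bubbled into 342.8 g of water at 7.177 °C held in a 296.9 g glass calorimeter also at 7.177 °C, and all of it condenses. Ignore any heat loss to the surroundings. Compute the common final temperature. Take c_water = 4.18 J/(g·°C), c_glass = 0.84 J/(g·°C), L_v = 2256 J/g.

T_f ≈ 52.8 °C

Sum of m c ΔT and latent-heat terms is zero:
latent heat released on condensation: 31.26·2256 = 70523; condensate cools 100→T: 31.26·4.18·(T − 100) = 130.67(T − 100); original water: 1432.9(T − 7.177); glass cup: 296.9·0.84·(T − 7.177) = 249.4(T − 7.177)
1813 T = 70523 + 13067 + 12074 = 95663
T ≈ 52.77 °C — below 100 °C, confirming all the steam condensed.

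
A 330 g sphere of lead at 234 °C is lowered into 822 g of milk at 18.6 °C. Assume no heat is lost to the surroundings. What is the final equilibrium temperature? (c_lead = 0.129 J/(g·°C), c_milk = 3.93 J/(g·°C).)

T_f ≈ 21.4 °C

|Q_lead| = |Q_milk|:
330×0.129×(234 − T) = 822×3.93×(T − 18.6)
42.57(234 − T) = 3230.5(T − 18.6)
3273 T = 70048  ⇒  T ≈ 21.40 °C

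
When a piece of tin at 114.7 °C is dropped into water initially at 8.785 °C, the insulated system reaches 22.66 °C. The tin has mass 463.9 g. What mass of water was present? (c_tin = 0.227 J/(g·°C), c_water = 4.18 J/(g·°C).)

m ≈ 167 g

Net heat exchanged in the isolated system is zero:
463.9·0.227·(22.66 − 114.7) + m·4.18·(22.66 − 8.785) = 0
58 m = 9692.3
m = 9692.3/58 ≈ 167.1 g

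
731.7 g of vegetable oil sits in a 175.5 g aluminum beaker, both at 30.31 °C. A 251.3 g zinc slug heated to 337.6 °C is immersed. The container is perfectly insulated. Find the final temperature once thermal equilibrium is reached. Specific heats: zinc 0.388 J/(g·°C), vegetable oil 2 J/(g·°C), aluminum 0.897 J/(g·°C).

T_f ≈ 47.7 °C

Setting the total heat transfer to zero:
251.3·0.388·(T − 337.6) + 731.7·2·(T − 30.31) + 175.5·0.897·(T − 30.31) = 0
97.5(T − 337.6) + 1463.4(T − 30.31) + 157.42(T − 30.31) = 0
(97.5 + 1463.4 + 157.42) T = 97.5·337.6 + 1463.4·30.31 + 157.42·30.31
T = 82045/1718.3 ≈ 47.75 °C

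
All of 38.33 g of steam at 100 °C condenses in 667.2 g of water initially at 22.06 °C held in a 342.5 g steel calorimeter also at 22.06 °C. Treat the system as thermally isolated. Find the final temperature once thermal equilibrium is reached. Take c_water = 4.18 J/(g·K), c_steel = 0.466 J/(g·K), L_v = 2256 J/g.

T_f ≈ 53.9 °C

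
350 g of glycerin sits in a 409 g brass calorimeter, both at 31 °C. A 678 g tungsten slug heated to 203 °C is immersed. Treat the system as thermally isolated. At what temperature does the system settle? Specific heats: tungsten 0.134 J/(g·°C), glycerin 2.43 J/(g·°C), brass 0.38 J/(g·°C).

T_f = Σ m_i c_i T_i / Σ m_i c_i:
T_f = (90.85×203 + 850.5×31 + 155.42×31) / (90.85 + 850.5 + 155.42)
    = 49626 / 1096.8 ≈ 45.25 °C

T_f ≈ 45.2 °C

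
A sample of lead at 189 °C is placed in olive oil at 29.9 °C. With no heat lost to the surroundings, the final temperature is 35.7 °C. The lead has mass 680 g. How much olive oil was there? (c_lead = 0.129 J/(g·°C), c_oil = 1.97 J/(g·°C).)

|Q_lead| = |Q_oil|:
680×0.129×(189 − 35.7) = m×1.97×(35.7 − 29.9)
11.43 m = 13447  ⇒  m ≈ 1177 g

m ≈ 1180 g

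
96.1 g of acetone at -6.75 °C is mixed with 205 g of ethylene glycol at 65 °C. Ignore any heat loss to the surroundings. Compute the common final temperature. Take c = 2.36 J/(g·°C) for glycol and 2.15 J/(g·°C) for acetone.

T_f ≈ 43.5 °C

Set heat shed by the hot body equal to heat absorbed by the cold body:
205×2.36×(65 − T) = 96.1×2.15×(T − (-6.75))
483.8(65 − T) = 206.61(T − (-6.75))
690.41 T = 30052  ⇒  T ≈ 43.53 °C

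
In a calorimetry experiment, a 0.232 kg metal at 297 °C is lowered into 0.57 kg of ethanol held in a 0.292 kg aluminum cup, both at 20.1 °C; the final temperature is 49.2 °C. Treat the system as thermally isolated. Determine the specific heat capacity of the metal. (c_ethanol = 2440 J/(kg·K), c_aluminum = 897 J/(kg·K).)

c ≈ 837 J/(kg·K)

Conservation of energy gives ΣQ = 0:
0.232×c×(49.2 − 297) + 0.57×2440×(49.2 − 20.1) + 0.292×897×(49.2 − 20.1) = 0
-57.49 c = -48094
c = -48094/-57.49 ≈ 836.6 J/(kg·K)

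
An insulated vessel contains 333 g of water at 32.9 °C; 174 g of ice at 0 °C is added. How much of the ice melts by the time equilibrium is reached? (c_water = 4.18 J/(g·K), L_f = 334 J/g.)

Cooling the water to 0 °C releases 333·4.18·32.9 = 45795 J.
To melt every bit of ice: 174·334 = 58116 J.
Since 45795 < 58116 J, not all the ice melts; equilibrium is at 0 °C.
m_melt = 45795 / L_f = 137.1 g.

m_melted ≈ 137 g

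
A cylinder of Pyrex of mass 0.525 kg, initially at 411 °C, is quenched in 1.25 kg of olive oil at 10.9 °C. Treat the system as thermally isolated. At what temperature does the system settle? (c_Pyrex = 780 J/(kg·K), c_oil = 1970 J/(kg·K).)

T_f ≈ 67.9 °C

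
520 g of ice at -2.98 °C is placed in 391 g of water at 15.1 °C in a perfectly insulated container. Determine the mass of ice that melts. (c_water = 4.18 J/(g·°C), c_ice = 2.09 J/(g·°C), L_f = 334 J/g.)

Heat available from the water dropping to 0 °C: 391·4.18·15.1 = 24679 J.
Of that, 520·2.09·2.98 = 3238.7 J goes to bring the ice to 0 °C, leaving 21440 J.
Fully melting the ice requires m_ice L_f = 520·334 = 173680 J.
21440 J < 173680 J, so only part of the ice melts and the system sits at 0 °C.
m_melted·334 = 21440  ⇒  m_melted ≈ 64.19 g.

m_melted ≈ 64.2 g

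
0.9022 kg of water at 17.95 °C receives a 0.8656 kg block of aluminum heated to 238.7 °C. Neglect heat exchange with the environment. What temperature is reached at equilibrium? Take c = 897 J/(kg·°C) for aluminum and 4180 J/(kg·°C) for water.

T_f = Σ m_i c_i T_i / Σ m_i c_i:
T_f = (776.44·238.7 + 3771.2·17.95) / (776.44 + 3771.2)
    = 253030 / 4547.6 ≈ 55.64 °C

T_f ≈ 55.6 °C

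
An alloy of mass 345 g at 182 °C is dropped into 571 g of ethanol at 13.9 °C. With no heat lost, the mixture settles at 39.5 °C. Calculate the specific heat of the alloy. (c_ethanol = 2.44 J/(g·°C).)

c ≈ 0.725 J/(g·°C)

m_s c (T_s − T_f) = m_ethanol c_ethanol (T_f − T_0):
345×c×(182 − 39.5) = 571×2.44×(39.5 − 13.9)
49162 c = 35667  ⇒  c ≈ 0.7255 J/(g·°C)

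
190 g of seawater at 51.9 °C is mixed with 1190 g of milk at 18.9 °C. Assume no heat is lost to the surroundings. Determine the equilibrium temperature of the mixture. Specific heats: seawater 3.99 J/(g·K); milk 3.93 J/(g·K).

T_f ≈ 23.5 °C

|Q_seawater| = |Q_milk|:
190×3.99×(51.9 − T) = 1190×3.93×(T − 18.9)
758.1(51.9 − T) = 4676.7(T − 18.9)
5434.8 T = 127735  ⇒  T ≈ 23.50 °C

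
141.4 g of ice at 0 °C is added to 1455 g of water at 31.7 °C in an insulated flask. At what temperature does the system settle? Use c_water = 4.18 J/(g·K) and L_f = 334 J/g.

Setting the total heat transfer to zero:
fusion: m_ice L_f = 141.4·334 = 47228; warm the meltwater: 591.05 T; water cools: 1455·4.18·(T − 31.7) = 6081.9(T − 31.7)
6673 T = 192796 − 47228 = 145569
T ≈ 21.81 °C — above 0 °C, consistent with complete melting.

T_f ≈ 21.8 °C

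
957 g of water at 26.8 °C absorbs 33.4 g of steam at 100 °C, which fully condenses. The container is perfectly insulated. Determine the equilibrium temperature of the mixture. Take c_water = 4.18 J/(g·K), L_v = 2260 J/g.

T_f ≈ 47.5 °C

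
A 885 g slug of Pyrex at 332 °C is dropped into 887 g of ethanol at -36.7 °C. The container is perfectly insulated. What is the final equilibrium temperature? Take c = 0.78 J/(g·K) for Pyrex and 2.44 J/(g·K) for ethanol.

Conservation of energy gives ΣQ = 0:
885×0.78×(T − 332) + 887×2.44×(T − (-36.7)) = 0
690.3(T − 332) + 2164.3(T − (-36.7)) = 0
2854.6 T = 149751
T = 149751/2854.6 ≈ 52.46 °C

T_f ≈ 52.5 °C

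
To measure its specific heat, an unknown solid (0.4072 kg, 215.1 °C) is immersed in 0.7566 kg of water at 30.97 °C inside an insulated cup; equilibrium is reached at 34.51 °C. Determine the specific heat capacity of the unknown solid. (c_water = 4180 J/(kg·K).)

m_s c (T_s − T_f) = m_water c_water (T_f − T_0):
0.4072×c×(215.1 − 34.51) = 0.7566×4180×(34.51 − 30.97)
73.54 c = 11196  ⇒  c ≈ 152.2 J/(kg·K)

c ≈ 152 J/(kg·K)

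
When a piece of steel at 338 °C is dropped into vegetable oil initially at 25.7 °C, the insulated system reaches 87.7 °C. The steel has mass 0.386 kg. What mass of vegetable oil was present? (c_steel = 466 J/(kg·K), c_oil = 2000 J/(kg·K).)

|Q_steel| = |Q_oil|:
0.386·466·(338 − 87.7) = m·2000·(87.7 − 25.7)
124000 m = 45023  ⇒  m ≈ 0.3631 kg

m ≈ 0.363 kg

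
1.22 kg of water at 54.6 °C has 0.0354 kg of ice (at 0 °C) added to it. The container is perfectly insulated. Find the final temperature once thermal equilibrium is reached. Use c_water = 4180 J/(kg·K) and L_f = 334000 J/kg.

T_f ≈ 50.8 °C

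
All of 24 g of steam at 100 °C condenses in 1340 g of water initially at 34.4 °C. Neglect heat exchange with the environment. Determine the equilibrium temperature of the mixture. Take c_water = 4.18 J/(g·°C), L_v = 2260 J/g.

T_f ≈ 45.1 °C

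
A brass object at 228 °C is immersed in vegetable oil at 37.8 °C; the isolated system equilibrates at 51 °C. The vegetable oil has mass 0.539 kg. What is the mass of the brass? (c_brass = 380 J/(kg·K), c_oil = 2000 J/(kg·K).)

m ≈ 0.212 kg

|Q_brass| = |Q_oil|:
m×380×(228 − 51) = 0.539×2000×(51 − 37.8)
67260 m = 14230  ⇒  m ≈ 0.2116 kg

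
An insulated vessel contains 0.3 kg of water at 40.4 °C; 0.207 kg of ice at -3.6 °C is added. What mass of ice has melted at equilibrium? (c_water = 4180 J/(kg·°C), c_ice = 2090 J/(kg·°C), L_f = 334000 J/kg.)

Cooling the water to 0 °C releases 0.3·4180·40.4 = 50662 J.
Of that, 0.207·2090·3.6 = 1557.5 J goes to bring the ice to 0 °C, leaving 49104 J.
Fully melting the ice requires m_ice L_f = 0.207·334000 = 69138 J.
49104 J < 69138 J, so only part of the ice melts and the system sits at 0 °C.
m_melted·334000 = 49104  ⇒  m_melted ≈ 0.147 kg.

m_melted ≈ 0.147 kg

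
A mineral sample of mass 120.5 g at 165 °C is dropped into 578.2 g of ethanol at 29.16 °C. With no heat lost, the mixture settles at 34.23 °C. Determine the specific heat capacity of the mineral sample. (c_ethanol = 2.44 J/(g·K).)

c ≈ 0.454 J/(g·K)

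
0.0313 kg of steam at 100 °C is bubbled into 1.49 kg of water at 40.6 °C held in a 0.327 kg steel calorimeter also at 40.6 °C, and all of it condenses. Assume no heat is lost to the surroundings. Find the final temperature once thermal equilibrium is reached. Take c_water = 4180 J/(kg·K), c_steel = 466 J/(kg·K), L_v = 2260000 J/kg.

Taking heat into each body as positive, Σ m c ΔT = 0:
steam→water at 100 °C releases m L_v = 0.0313·2260000 = 70738
  condensed water 100 °C→T: 130.83(T − 100)
  water warms: 1.49·4180·(T − 40.6) = 6228.2(T − 40.6)
  steel cup: 0.327·466·(T − 40.6) = 152.38(T − 40.6)
6511.4 T = 70738 + 13083 + 259052 = 342873
T ≈ 52.66 °C — below 100 °C, confirming all the steam condensed.

T_f ≈ 52.7 °C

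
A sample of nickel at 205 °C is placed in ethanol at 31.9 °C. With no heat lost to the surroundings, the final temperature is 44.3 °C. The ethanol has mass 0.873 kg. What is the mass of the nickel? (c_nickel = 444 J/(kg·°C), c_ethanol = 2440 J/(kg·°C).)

m ≈ 0.37 kg

Net heat exchanged in the isolated system is zero:
m×444×(44.3 − 205) + 0.873×2440×(44.3 − 31.9) = 0
-71351 m = -26413
m = -26413/-71351 ≈ 0.3702 kg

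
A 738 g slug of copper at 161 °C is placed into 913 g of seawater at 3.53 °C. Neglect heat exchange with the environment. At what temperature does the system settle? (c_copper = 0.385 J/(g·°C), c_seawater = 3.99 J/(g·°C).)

Set heat shed by the hot body equal to heat absorbed by the cold body:
738×0.385×(161 − T) = 913×3.99×(T − 3.53)
284.13(161 − T) = 3642.9(T − 3.53)
3927 T = 58604  ⇒  T ≈ 14.92 °C

T_f ≈ 14.9 °C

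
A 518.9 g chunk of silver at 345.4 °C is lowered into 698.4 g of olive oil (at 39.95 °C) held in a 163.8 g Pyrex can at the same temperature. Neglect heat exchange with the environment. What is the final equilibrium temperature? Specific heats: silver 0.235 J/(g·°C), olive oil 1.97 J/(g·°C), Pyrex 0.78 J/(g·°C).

Heat gained plus heat lost sum to zero:
518.9·0.235·(T − 345.4) + 698.4·1.97·(T − 39.95) + 163.8·0.78·(T − 39.95) = 0
(121.94 + 1375.8 + 127.76) T = 121.94·345.4 + 1375.8·39.95 + 127.76·39.95
T = 102188/1625.6 ≈ 62.86 °C

T_f ≈ 62.9 °C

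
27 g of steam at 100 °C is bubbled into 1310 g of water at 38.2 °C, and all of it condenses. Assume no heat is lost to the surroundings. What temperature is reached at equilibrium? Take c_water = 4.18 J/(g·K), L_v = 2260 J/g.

T_f ≈ 50.4 °C

Energy conservation, ΣQ = 0:
condense steam: −27×2260 = −61020; condensate cools 100→T: 27×4.18×(T − 100) = 112.86(T − 100); water warms: 1310×4.18×(T − 38.2) = 5475.8(T − 38.2)
5588.7 T = 61020 + 11286 + 209176 = 281482
T ≈ 50.37 °C (< 100 °C, so full condensation is consistent).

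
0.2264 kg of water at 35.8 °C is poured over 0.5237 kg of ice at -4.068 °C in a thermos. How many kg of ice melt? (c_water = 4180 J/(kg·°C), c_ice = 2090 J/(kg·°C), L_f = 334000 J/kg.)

m_melted ≈ 0.0881 kg

Cooling the water to 0 °C releases 0.2264·4180·35.8 = 33879 J.
Of that, 0.5237·2090·4.068 = 4452.6 J goes to bring the ice to 0 °C, leaving 29427 J.
To melt every bit of ice: 0.5237·334000 = 174916 J.
29427 J < 174916 J, so only part of the ice melts and the system sits at 0 °C.
m_melted·334000 = 29427  ⇒  m_melted ≈ 0.0881 kg.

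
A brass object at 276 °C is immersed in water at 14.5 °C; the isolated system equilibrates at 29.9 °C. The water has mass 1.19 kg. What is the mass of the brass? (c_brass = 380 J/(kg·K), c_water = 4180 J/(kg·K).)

m ≈ 0.819 kg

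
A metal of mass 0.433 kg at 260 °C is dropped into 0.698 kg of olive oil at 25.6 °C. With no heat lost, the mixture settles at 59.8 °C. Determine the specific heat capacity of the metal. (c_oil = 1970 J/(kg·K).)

c ≈ 542 J/(kg·K)

Conservation of energy gives ΣQ = 0:
0.433×c×(59.8 − 260) + 0.698×1970×(59.8 − 25.6) = 0
-86.69 c = -47027
c = -47027/-86.69 ≈ 542.5 J/(kg·K)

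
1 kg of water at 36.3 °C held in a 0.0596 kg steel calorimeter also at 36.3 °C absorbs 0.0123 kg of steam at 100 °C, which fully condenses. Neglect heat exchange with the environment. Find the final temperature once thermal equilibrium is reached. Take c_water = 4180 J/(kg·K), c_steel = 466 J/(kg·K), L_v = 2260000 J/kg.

T_f ≈ 43.6 °C

Net heat exchanged in the isolated system is zero:
steam→water at 100 °C releases m L_v = 0.0123×2260000 = 27798; condensed water 100 °C→T: 51.41(T − 100); original water: 4180(T − 36.3); steel cup: 0.0596×466×(T − 36.3) = 27.77(T − 36.3)
4259.2 T = 27798 + 5141.4 + 152742 = 185682
T ≈ 43.60 °C (< 100 °C, so full condensation is consistent).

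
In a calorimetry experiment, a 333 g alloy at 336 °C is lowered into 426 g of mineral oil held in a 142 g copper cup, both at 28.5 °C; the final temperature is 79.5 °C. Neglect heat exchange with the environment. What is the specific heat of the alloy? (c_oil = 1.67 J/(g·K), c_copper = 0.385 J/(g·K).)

c ≈ 0.457 J/(g·K)

Heat gained plus heat lost sum to zero:
333×c×(79.5 − 336) + 426×1.67×(79.5 − 28.5) + 142×0.385×(79.5 − 28.5) = 0
-85414 c = -39071
c = -39071/-85414 ≈ 0.4574 J/(g·K)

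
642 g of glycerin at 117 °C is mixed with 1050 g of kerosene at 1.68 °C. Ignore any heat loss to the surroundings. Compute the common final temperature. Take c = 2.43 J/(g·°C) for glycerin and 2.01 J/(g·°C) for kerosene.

T_f is the heat-capacity-weighted average of the initial temperatures:
T_f = (1560.1·117 + 2110.5·1.68) / (1560.1 + 2110.5)
    = 186073 / 3670.6 ≈ 50.69 °C

T_f ≈ 50.7 °C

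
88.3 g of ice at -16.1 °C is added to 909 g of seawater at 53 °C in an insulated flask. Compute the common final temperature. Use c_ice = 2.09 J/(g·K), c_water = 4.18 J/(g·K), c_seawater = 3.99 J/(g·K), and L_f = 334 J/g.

T_f ≈ 40.0 °C

Net heat exchanged in the isolated system is zero:
ice -16.1→0 °C: 88.3×2.09×16.1 = 2971.2
  fusion: m_ice L_f = 88.3×334 = 29492
  warm the meltwater: 369.09 T
  seawater: 3626.9(T − 53)
3996 T = 192226 − 32463 = 159763
T ≈ 39.98 °C (positive, so assuming full melt was valid).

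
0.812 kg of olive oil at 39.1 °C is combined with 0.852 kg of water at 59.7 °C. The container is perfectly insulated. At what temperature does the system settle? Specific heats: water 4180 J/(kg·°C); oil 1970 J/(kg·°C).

Set heat shed by the hot body equal to heat absorbed by the cold body:
0.852·4180·(59.7 − T) = 0.812·1970·(T − 39.1)
3561.4(59.7 − T) = 1599.6(T − 39.1)
5161 T = 275159  ⇒  T ≈ 53.32 °C

T_f ≈ 53.3 °C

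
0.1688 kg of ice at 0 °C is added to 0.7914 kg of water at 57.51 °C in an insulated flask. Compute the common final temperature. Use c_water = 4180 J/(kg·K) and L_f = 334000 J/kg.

Let T be the final temperature. ΣQ_i = 0:
latent heat to melt: 0.1688×334000 = 56379
  meltwater 0→T: 0.1688×4180×T = 705.58 T
  water cools: 0.7914×4180×(T − 57.51) = 3308.1(T − 57.51)
4013.6 T = 190246 − 56379 = 133867
T ≈ 33.35 °C (positive, so assuming full melt was valid).

T_f ≈ 33.4 °C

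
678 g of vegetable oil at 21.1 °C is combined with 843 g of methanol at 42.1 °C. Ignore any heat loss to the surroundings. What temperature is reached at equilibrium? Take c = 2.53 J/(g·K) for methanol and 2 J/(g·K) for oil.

With ΣQ=0 the equilibrium temperature is the m·c-weighted mean:
T_f = (2132.8×42.1 + 1356×21.1) / (2132.8 + 1356)
    = 118402 / 3488.8 ≈ 33.94 °C

T_f ≈ 33.9 °C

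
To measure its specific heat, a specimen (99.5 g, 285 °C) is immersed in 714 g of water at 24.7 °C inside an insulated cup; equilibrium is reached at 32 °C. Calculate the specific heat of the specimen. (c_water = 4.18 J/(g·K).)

c ≈ 0.865 J/(g·K)

Heat lost by the specimen = heat gained by the water:
99.5·c·(285 − 32) = 714·4.18·(32 − 24.7)
25174 c = 21787  ⇒  c ≈ 0.8655 J/(g·K)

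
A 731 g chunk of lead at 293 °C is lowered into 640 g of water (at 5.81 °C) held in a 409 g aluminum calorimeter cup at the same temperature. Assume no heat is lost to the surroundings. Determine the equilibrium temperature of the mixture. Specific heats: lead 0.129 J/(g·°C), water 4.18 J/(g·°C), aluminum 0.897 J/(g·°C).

Conservation of energy gives ΣQ = 0:
731·0.129·(T − 293) + 640·4.18·(T − 5.81) + 409·0.897·(T − 5.81) = 0
94.3(T − 293) + 2675.2(T − 5.81) + 366.87(T − 5.81) = 0
3136.4 T = 45304
T = 45304/3136.4 ≈ 14.44 °C

T_f ≈ 14.4 °C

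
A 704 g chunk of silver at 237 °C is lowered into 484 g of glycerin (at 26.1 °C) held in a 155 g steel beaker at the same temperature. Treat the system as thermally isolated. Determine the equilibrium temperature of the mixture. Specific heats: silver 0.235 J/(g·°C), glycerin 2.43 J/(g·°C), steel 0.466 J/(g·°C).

Heat gained plus heat lost sum to zero:
704*0.235*(T − 237) + 484*2.43*(T − 26.1) + 155*0.466*(T − 26.1) = 0
1413.8 T = 71791
T = 71791 / 1413.8 = 50.8 °C

T_f ≈ 50.8 °C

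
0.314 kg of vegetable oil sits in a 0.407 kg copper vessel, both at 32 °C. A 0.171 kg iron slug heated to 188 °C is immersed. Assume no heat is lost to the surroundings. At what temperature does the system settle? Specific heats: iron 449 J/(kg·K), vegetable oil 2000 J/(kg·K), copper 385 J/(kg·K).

Heat gained plus heat lost sum to zero:
0.171*449*(T − 188) + 0.314*2000*(T − 32) + 0.407*385*(T − 32) = 0
861.47 T = 39545
T = 39545/861.47 ≈ 45.90 °C

T_f ≈ 45.9 °C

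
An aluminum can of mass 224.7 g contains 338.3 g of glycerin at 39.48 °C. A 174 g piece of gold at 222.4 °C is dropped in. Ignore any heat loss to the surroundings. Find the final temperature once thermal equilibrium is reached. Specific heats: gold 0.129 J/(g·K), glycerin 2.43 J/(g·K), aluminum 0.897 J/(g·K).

Taking heat into each body as positive, Σ m c ΔT = 0:
174·0.129·(T − 222.4) + 338.3·2.43·(T − 39.48) + 224.7·0.897·(T − 39.48) = 0
22.45(T − 222.4) + 822.07(T − 39.48) + 201.56(T − 39.48) = 0
(22.45 + 822.07 + 201.56) T = 22.45·222.4 + 822.07·39.48 + 201.56·39.48
T ≈ 43.40 °C

T_f ≈ 43.4 °C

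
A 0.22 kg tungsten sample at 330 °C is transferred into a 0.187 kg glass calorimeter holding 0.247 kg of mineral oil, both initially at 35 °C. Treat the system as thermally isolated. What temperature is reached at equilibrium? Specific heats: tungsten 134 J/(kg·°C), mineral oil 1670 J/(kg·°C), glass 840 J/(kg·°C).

T_f ≈ 49.5 °C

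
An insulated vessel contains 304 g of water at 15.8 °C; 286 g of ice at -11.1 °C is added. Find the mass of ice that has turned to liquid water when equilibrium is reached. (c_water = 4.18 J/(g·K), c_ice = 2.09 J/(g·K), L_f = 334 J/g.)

Water can give up m c ΔT = 304·4.18·15.8 = 20077 J before reaching 0 °C.
Warming the ice to 0 °C takes 286·2.09·11.1 = 6634.9 J, leaving 13442 J for melting.
Fully melting the ice requires m_ice L_f = 286·334 = 95524 J.
That's not enough to melt it all — equilibrium is at 0 °C with ice remaining.
m_melted·334 = 13442  ⇒  m_melted ≈ 40.25 g.

m_melted ≈ 40.2 g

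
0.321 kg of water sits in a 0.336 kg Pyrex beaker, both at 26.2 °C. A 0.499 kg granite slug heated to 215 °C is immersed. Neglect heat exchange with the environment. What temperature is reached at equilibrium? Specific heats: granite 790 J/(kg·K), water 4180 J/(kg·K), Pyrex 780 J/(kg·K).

Heat gained plus heat lost sum to zero:
0.499·790·(T − 215) + 0.321·4180·(T − 26.2) + 0.336·780·(T − 26.2) = 0
394.21(T − 215) + 1341.8(T − 26.2) + 262.08(T − 26.2) = 0
(394.21 + 1341.8 + 262.08) T = 394.21·215 + 1341.8·26.2 + 262.08·26.2
T = 126776/1998.1 ≈ 63.45 °C

T_f ≈ 63.4 °C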